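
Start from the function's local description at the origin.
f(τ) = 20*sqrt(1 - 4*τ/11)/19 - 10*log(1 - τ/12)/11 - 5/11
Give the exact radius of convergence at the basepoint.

Branch term (-10/11)*log(1 - τ/(12)): its argument vanishes at τ = 12, a logarithmic branch point, modulus 12.
Branch term (20/19)*sqrt(1 - τ/(11/4)): its argument vanishes at τ = 11/4, a square-root branch point, modulus 11/4.
The radius of convergence is the smallest modulus among the singular points: 11/4.

The radius of convergence is 11/4.


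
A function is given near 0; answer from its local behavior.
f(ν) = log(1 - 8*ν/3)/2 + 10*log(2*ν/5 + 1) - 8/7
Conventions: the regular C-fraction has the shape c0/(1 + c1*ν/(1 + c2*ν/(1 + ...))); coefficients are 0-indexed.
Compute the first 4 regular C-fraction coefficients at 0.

Taylor coefficients (expand at 0): a_0 = -8/7, a_1 = 8/3, a_2 = -116/45, a_3 = -5968/2025.
c0 = a_0 = -8/7. Peel one level at a time: if S = 1 + c*ν/S' with S'(0) = 1, then c is the ν-coefficient of S and S' = c*ν/(S - 1).
S_1 = c0/f = 1 + (7/3)*ν + (287/90)*ν^2 + ...; c1 = 7/3.
S_2 = c1*ν/(S_1 - 1) = 1 + (-41/30)*ν + (5507/2700)*ν^2 + ...; c2 = -41/30.
S_3 = c2*ν/(S_2 - 1) = 1 + (5507/3690)*ν + ...; c3 = 5507/3690.

The regular C-fraction coefficients are [-8/7, 7/3, -41/30, 5507/3690].


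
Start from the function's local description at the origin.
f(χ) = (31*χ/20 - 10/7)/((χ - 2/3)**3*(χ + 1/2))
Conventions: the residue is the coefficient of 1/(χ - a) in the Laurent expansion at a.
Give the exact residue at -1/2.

At the order-1 pole -1/2 set g(χ) = (χ - (-1/2))*f(χ) = (31*χ/20 - 10/7)/(χ - 2/3)**3.
Simple pole: residue = g(a) at a = -1/2, which is 16659/12005.

The residue is 16659/12005.


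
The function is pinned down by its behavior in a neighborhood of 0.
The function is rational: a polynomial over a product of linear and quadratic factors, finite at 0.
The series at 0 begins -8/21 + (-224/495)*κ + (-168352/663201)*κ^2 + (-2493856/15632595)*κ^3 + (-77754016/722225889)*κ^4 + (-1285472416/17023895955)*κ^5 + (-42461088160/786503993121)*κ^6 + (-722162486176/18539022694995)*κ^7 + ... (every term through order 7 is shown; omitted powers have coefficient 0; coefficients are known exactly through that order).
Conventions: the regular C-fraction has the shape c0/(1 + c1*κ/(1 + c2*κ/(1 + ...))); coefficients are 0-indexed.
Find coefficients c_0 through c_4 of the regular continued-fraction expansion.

Taylor coefficients (read off): a_0 = -8/21, a_1 = -224/495, a_2 = -168352/663201, a_3 = -2493856/15632595, a_4 = -77754016/722225889.
c0 = a_0 = -8/21. Peel one level at a time: if S = 1 + c*κ/S' with S'(0) = 1, then c is the κ-coefficient of S and S' = c*κ/(S - 1).
S_1 = c0/f = 1 + (-196/165)*κ + (195988/263175)*κ^2 + ...; c1 = -196/165.
S_2 = c1*κ/(S_1 - 1) = 1 + (48997/78155)*κ + (-840874/22211651)*κ^2 + ...; c2 = 48997/78155.
S_3 = c2*κ/(S_2 - 1) = 1 + (4204370/69624737)*κ + (2354447200/69620474261)*κ^2 + ...; c3 = 4204370/69624737.
S_4 = c3*κ/(S_3 - 1) = 1 + (-27440/48997)*κ + ...; c4 = -27440/48997.

The regular C-fraction coefficients are [-8/21, -196/165, 48997/78155, 4204370/69624737, -27440/48997].


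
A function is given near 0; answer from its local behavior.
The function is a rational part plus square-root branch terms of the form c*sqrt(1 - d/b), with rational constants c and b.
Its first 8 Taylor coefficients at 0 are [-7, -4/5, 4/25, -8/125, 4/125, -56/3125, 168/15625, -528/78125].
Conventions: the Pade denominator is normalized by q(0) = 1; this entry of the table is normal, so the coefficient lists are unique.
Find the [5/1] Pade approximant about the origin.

The Pade approximant has numerator coefficients [-7, -5, -8/25, 4/125, -4/625, 4/3125]; denominator coefficients [1, 3/5].

Taylor coefficients needed (read off): a_0 = -7, a_1 = -4/5, a_2 = 4/25, a_3 = -8/125, a_4 = 4/125, a_5 = -56/3125, a_6 = 168/15625.
Write the denominator as Q(d) = 1 + q1*d. Requiring Q*f - P = O(d^7) with deg P <= 5 kills the coefficients of d^6..d^6 in Q*f:
  d^6: a_6 + q1*a_5 = 0, i.e. 168/15625 + (-56/3125)*q1 = 0.
Solving this linear system: q1 = 3/5.
The numerator is Q*f truncated at degree 5: P0 = a_0 = -7; P1 = a_1 + q1*a_0 = -5; P2 = a_2 + q1*a_1 = -8/25; P3 = a_3 + q1*a_2 = 4/125; P4 = a_4 + q1*a_3 = -4/625; P5 = a_5 + q1*a_4 = 4/3125.


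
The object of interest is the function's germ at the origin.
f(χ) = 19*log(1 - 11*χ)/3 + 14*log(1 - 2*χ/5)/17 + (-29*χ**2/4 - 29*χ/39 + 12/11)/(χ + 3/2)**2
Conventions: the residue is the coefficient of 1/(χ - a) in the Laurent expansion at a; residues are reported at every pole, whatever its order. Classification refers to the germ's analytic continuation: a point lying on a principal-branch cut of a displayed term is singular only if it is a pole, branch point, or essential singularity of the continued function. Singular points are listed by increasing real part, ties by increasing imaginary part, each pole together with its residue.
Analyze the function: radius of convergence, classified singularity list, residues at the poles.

Denominator factor (χ + 3/2)^2: pole of order 2 at -3/2, modulus 3/2.
Branch term (14/17)*log(1 - χ/(5/2)): its argument vanishes at χ = 5/2, a logarithmic branch point, modulus 5/2.
Branch term (19/3)*log(1 - χ/(1/11)): its argument vanishes at χ = 1/11, a logarithmic branch point, modulus 1/11.
The radius of convergence is the smallest modulus among the singular points: 1/11.
The branch terms are analytic at -3/2 and contribute nothing to the residue; only the rational part matters.
At the order-2 pole -3/2 set g(χ) = (χ - (-3/2))^2*(rational part) = -29*χ**2/4 - 29*χ/39 + 12/11.
Order-2 pole: residue = g'(a); g'(-3/2) = 3277/156, so the residue is 3277/156.
List the singular points by increasing real part (a conjugate pair: the negative imaginary part first).

Radius of convergence at 0: 1/11.
At -3/2: a pole of order 2; residue 3277/156.
At 1/11: a logarithmic branch point.
At 5/2: a logarithmic branch point.


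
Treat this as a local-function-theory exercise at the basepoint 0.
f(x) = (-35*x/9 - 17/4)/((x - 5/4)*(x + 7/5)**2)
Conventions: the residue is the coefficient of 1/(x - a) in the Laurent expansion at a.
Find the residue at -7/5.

At the order-2 pole -7/5 set g(x) = (x - (-7/5))^2*f(x) = (-35*x/9 - 17/4)/(x - 5/4).
Order-2 pole: residue = g'(a); g'(-7/5) = 32800/25281, so the residue is 32800/25281.

The residue is 32800/25281.


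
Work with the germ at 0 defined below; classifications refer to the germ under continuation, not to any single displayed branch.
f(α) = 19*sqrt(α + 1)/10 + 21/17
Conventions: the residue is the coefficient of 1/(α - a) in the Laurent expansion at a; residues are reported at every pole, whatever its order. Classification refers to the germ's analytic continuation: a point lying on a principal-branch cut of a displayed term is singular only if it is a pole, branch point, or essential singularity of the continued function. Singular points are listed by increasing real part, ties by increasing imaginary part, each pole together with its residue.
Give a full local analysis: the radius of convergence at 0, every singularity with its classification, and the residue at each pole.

Branch term (19/10)*sqrt(1 - α/(-1)): its argument vanishes at α = -1, a square-root branch point, modulus 1.
The radius of convergence is the smallest modulus among the singular points: 1.

Radius of convergence at 0: 1.
At -1: an algebraic (square-root) branch point.


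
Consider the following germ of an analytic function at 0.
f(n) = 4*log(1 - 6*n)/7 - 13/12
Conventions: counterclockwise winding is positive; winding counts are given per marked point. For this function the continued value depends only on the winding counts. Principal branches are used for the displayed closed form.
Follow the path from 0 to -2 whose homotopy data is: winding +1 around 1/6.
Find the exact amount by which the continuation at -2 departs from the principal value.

Continued minus principal equals (8/7)*pi*i.

The rational part is single-valued and drops out of the difference; each branch term changes only by its own monodromy.
(4/7)*log(1 - n/(1/6)): each positive loop around 1/6 adds 2*pi*i to the log, so winding +1 contributes (4/7)*(1)*2*pi*i = (8/7)*pi*i.
Summing the contributions at n = -2 gives (8/7)*pi*i.


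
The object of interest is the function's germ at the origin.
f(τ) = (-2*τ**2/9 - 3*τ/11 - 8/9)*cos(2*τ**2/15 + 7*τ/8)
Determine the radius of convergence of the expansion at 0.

The radius of convergence is infinite.

The factor cos(2*τ**2/15 + 7*τ/8) is entire and contributes no finite singular point.
The polynomial part has no poles.
No finite singular points: the Taylor series at 0 converges everywhere.


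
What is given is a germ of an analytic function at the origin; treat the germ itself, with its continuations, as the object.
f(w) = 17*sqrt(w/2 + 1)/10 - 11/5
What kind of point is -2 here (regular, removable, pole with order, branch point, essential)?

The point is an algebraic (square-root) branch point.

The term (17/10)*sqrt(1 - w/(-2)) has argument 1 - -2/(-2) = 0 at -2: a square-root (algebraic, two-sheeted) branch point; the remaining terms are analytic or single-valued there.


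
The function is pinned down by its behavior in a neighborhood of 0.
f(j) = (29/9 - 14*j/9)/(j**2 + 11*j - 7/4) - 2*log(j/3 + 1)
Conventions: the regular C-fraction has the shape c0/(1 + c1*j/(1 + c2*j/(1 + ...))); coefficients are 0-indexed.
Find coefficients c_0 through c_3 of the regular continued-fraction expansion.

The regular C-fraction coefficients are [-116/63, -2503/406, 12018/72587, 15167510951/1082917944].

Taylor coefficients (expand at 0): a_0 = -116/63, a_1 = -5006/441, a_2 = -210233/3087, a_3 = -84580322/194481.
c0 = a_0 = -116/63. Peel one level at a time: if S = 1 + c*j/S' with S'(0) = 1, then c is the j-coefficient of S and S' = c*j/(S - 1).
S_1 = c0/f = 1 + (-2503/406)*j + (6009/5887)*j^2 + ...; c1 = -2503/406.
S_2 = c1*j/(S_1 - 1) = 1 + (12018/72587)*j + (-523017619/225540324)*j^2 + ...; c2 = 12018/72587.
S_3 = c2*j/(S_2 - 1) = 1 + (15167510951/1082917944)*j + ...; c3 = 15167510951/1082917944.


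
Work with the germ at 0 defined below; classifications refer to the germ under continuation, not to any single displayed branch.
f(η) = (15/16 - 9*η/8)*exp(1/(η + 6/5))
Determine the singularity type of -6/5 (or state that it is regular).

The exponent 1/(η - (-6/5)) has a pole at -6/5, so exp(1/(η - (-6/5))) takes every nonzero value near it: an essential singularity (not a pole of any order).

The point is an essential singularity.


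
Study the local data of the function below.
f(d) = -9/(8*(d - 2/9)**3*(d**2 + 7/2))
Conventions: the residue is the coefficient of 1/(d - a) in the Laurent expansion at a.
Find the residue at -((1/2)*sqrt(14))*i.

The factor d**2 + 7/2 splits as (d - a)(d - a') with a = -((1/2)*sqrt(14))*i, a' = ((1/2)*sqrt(14))*i. At the order-1 pole a set g(d) = (d - a)*f(d) = [-9/(8*(d - 2/9)**3)] / (d - a').
Simple pole: residue = g(a) at a = -((1/2)*sqrt(14))*i, which is (-32063607/760437500) - ((11107773/2661531250)*sqrt(14))*i.

The residue is (-32063607/760437500) - ((11107773/2661531250)*sqrt(14))*i.


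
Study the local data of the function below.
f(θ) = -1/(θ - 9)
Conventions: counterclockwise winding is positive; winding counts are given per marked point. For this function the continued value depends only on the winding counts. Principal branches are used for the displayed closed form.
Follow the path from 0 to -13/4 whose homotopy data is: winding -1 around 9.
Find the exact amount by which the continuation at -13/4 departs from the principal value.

Continued minus principal equals 0.

The function is rational, hence single-valued: continuing it around any pole returns the same value, so the difference is 0.


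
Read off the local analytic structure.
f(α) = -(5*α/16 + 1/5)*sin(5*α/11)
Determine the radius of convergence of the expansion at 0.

The factor -sin(5*α/11) is entire and contributes no finite singular point.
The polynomial part has no poles.
No finite singular points: the Taylor series at 0 converges everywhere.

The radius of convergence is infinite.


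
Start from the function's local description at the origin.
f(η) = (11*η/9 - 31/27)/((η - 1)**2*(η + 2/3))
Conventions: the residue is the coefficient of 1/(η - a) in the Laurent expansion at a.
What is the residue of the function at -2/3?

At the order-1 pole -2/3 set g(η) = (η - (-2/3))*f(η) = (11*η/9 - 31/27)/(η - 1)**2.
Simple pole: residue = g(a) at a = -2/3, which is -53/75.

The residue is -53/75.


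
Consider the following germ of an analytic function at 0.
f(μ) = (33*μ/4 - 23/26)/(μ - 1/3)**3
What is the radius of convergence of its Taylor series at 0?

Denominator factor (μ - 1/3)^3: pole of order 3 at 1/3, modulus 1/3.
The radius of convergence is the smallest modulus among the singular points: 1/3.

The radius of convergence is 1/3.


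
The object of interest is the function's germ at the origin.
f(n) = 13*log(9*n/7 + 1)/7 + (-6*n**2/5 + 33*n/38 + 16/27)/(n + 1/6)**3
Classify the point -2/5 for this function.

The point is a regular point.

Denominator factors: n + 1/6 = -7/30 at n = -2/5 — none vanishes.
Branch term log(1 - n/(-7/9)): argument at -2/5 is 17/35, nonzero, so -2/5 is not its branch point (a point on a principal cut is still regular for the continued germ).
So the germ continues analytically to -2/5.


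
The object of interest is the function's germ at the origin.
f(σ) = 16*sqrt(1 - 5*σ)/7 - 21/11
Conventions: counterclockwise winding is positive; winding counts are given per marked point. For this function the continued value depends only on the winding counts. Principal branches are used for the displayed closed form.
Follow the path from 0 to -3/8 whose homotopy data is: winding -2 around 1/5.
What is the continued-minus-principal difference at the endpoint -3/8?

Continued minus principal equals 0.

The rational part is single-valued and drops out of the difference; each branch term changes only by its own monodromy.
(16/7)*sqrt(1 - σ/(1/5)): winding -2 is even, the square root returns to the same sheet, contribution 0.
Summing the contributions at σ = -3/8 gives 0.


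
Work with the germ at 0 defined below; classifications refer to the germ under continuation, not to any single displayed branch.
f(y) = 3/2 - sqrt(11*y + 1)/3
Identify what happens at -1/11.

The term (-1/3)*sqrt(1 - y/(-1/11)) has argument 1 - -1/11/(-1/11) = 0 at -1/11: a square-root (algebraic, two-sheeted) branch point; the remaining terms are analytic or single-valued there.

The point is an algebraic (square-root) branch point.


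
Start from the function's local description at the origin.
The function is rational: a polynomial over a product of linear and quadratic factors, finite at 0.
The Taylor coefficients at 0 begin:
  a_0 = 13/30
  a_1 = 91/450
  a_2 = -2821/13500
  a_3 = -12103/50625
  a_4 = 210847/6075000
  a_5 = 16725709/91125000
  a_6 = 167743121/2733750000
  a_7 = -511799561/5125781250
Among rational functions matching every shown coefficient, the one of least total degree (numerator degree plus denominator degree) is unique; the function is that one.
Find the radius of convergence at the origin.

No rational of total degree below 2 reproduces all 8 coefficients; solving the [0/2] Pade equations on them gives f(φ) = 13/(21*(φ**2 - 2*φ/3 + 10/7)), whose expansion matches every shown term.
Denominator factor (φ**2 - 2*φ/3 + 10/7): discriminant -332/63, complex-conjugate roots (1/3) + ((1/21)*sqrt(581))*i and (1/3) - ((1/21)*sqrt(581))*i; poles of order 1, moduli (1/7)*sqrt(70) and (1/7)*sqrt(70).
The radius of convergence is the smallest modulus among the singular points: (1/7)*sqrt(70).

The radius of convergence is (1/7)*sqrt(70).


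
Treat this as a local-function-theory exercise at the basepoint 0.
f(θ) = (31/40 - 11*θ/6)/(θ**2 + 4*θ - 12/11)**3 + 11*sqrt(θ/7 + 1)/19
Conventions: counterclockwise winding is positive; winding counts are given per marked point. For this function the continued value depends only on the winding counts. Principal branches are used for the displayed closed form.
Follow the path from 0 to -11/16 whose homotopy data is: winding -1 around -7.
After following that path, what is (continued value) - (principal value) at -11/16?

Continued minus principal equals -(11/266)*sqrt(707).

The rational part is single-valued and drops out of the difference; each branch term changes only by its own monodromy.
(11/19)*sqrt(1 - θ/(-7)): winding -1 is odd, the square root flips sign, contributing -2*(11/19)*sqrt(1 - (-11/16)/(-7)) = -2*(11/19)*sqrt(101/112) = -(11/266)*sqrt(707).
Summing the contributions at θ = -11/16 gives -(11/266)*sqrt(707).


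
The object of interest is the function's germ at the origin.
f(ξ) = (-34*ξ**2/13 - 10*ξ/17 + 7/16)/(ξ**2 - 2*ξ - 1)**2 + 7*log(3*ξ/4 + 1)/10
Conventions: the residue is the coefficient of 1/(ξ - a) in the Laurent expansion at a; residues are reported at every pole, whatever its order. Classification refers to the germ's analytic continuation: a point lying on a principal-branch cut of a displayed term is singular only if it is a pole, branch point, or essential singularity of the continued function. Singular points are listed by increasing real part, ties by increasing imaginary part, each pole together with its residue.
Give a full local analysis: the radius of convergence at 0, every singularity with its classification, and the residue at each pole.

Denominator factor (ξ**2 - 2*ξ - 1)^2: discriminant 8, real irrational roots 1 + sqrt(2) and 1 - sqrt(2); poles of order 2, moduli 1 + sqrt(2) and -1 + sqrt(2).
Branch term (7/10)*log(1 - ξ/(-4/3)): its argument vanishes at ξ = -4/3, a logarithmic branch point, modulus 4/3.
The radius of convergence is the smallest modulus among the singular points: -1 + sqrt(2).
The branch term is analytic at 1 - sqrt(2) and contributes nothing to the residue; only the rational part matters.
The factor ξ**2 - 2*ξ - 1 splits as (ξ - a)(ξ - a') with a = 1 - sqrt(2), a' = 1 + sqrt(2). At the order-2 pole a set g(ξ) = (ξ - a)^2*(rational part) = [-34*ξ**2/13 - 10*ξ/17 + 7/16] / (ξ - a')^2.
Order-2 pole: residue = g'(a); g'(1 - sqrt(2)) = (8715/56576)*sqrt(2), so the residue is (8715/56576)*sqrt(2).
The branch term is analytic at 1 + sqrt(2) and contributes nothing to the residue; only the rational part matters.
The factor ξ**2 - 2*ξ - 1 splits as (ξ - a)(ξ - a') with a = 1 + sqrt(2), a' = 1 - sqrt(2). At the order-2 pole a set g(ξ) = (ξ - a)^2*(rational part) = [-34*ξ**2/13 - 10*ξ/17 + 7/16] / (ξ - a')^2.
Order-2 pole: residue = g'(a); g'(1 + sqrt(2)) = -(8715/56576)*sqrt(2), so the residue is -(8715/56576)*sqrt(2).
List the singular points by increasing real part (a conjugate pair: the negative imaginary part first).

Radius of convergence at 0: -1 + sqrt(2).
At -4/3: a logarithmic branch point.
At 1 - sqrt(2): a pole of order 2; residue (8715/56576)*sqrt(2).
At 1 + sqrt(2): a pole of order 2; residue -(8715/56576)*sqrt(2).


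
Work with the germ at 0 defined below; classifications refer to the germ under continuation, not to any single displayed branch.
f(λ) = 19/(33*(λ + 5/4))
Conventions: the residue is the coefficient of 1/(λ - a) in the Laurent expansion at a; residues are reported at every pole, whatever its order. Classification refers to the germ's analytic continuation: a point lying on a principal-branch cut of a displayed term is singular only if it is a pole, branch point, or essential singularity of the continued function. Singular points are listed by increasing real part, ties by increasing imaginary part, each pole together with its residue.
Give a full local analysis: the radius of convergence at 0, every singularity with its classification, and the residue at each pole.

Radius of convergence at 0: 5/4.
At -5/4: a pole of order 1; residue 19/33.

Denominator factor (λ + 5/4): pole of order 1 at -5/4, modulus 5/4.
The radius of convergence is the smallest modulus among the singular points: 5/4.
At the order-1 pole -5/4 set g(λ) = (λ - (-5/4))*f(λ) = 19/33.
Simple pole: residue = g(a) at a = -5/4, which is 19/33.


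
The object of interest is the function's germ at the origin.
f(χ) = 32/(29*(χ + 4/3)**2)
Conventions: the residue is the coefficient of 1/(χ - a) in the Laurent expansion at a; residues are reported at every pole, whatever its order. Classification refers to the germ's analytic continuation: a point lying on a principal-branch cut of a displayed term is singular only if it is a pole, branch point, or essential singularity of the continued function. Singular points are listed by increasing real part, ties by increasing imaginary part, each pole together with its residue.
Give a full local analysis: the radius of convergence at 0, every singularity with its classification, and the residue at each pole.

Radius of convergence at 0: 4/3.
At -4/3: a pole of order 2; residue 0.

Denominator factor (χ + 4/3)^2: pole of order 2 at -4/3, modulus 4/3.
The radius of convergence is the smallest modulus among the singular points: 4/3.
At the order-2 pole -4/3 set g(χ) = (χ - (-4/3))^2*f(χ) = 32/29.
Order-2 pole: residue = g'(a); g'(-4/3) = 0, so the residue is 0.


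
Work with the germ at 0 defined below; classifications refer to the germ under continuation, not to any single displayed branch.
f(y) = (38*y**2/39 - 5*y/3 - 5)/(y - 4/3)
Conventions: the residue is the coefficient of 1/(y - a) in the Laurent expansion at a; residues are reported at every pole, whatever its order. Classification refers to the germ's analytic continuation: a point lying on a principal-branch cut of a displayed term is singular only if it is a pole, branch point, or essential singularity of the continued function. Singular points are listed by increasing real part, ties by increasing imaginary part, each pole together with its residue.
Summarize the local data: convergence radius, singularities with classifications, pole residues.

Denominator factor (y - 4/3): pole of order 1 at 4/3, modulus 4/3.
The radius of convergence is the smallest modulus among the singular points: 4/3.
At the order-1 pole 4/3 set g(y) = (y - (4/3))*f(y) = 38*y**2/39 - 5*y/3 - 5.
Simple pole: residue = g(a) at a = 4/3, which is -1927/351.

Radius of convergence at 0: 4/3.
At 4/3: a pole of order 1; residue -1927/351.


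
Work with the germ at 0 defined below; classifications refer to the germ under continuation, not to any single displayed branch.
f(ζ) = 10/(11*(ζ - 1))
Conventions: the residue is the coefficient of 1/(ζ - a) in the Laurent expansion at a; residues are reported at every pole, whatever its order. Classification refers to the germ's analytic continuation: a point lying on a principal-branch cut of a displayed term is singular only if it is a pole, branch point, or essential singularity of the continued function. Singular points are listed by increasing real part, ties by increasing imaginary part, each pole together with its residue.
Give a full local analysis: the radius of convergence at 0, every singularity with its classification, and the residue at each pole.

Denominator factor (ζ - 1): pole of order 1 at 1, modulus 1.
The radius of convergence is the smallest modulus among the singular points: 1.
At the order-1 pole 1 set g(ζ) = (ζ - (1))*f(ζ) = 10/11.
Simple pole: residue = g(a) at a = 1, which is 10/11.

Radius of convergence at 0: 1.
At 1: a pole of order 1; residue 10/11.


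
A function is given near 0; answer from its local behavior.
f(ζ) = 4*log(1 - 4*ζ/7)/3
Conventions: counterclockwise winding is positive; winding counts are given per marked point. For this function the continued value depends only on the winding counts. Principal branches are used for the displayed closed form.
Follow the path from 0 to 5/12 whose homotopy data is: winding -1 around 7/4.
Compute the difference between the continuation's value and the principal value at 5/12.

Continued minus principal equals -(8/3)*pi*i.

The rational part is single-valued and drops out of the difference; each branch term changes only by its own monodromy.
(4/3)*log(1 - ζ/(7/4)): each positive loop around 7/4 adds 2*pi*i to the log, so winding -1 contributes (4/3)*(-1)*2*pi*i = -(8/3)*pi*i.
Summing the contributions at ζ = 5/12 gives -(8/3)*pi*i.


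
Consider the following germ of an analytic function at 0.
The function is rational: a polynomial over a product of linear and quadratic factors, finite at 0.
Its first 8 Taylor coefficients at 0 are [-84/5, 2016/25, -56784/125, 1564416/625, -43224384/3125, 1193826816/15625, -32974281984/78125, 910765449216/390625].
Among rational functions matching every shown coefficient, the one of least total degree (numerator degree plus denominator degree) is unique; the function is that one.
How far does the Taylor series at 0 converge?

No rational of total degree below 2 reproduces all 8 coefficients; solving the [0/2] Pade equations on them gives f(d) = 21/(5*(d**2 - 6*d/5 - 1/4)), whose expansion matches every shown term.
Denominator factor (d**2 - 6*d/5 - 1/4): discriminant 61/25, real irrational roots 3/5 + (1/10)*sqrt(61) and 3/5 - (1/10)*sqrt(61); poles of order 1, moduli 3/5 + (1/10)*sqrt(61) and -3/5 + (1/10)*sqrt(61).
The radius of convergence is the smallest modulus among the singular points: -3/5 + (1/10)*sqrt(61).

The radius of convergence is -3/5 + (1/10)*sqrt(61).


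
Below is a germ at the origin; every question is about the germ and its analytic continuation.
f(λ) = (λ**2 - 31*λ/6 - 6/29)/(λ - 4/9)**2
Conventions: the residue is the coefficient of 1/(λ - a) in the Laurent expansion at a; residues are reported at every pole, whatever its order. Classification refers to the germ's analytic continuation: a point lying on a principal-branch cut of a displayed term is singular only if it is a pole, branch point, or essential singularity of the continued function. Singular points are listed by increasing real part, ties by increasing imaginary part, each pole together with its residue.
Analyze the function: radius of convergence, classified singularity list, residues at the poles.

Denominator factor (λ - 4/9)^2: pole of order 2 at 4/9, modulus 4/9.
The radius of convergence is the smallest modulus among the singular points: 4/9.
At the order-2 pole 4/9 set g(λ) = (λ - (4/9))^2*f(λ) = λ**2 - 31*λ/6 - 6/29.
Order-2 pole: residue = g'(a); g'(4/9) = -77/18, so the residue is -77/18.

Radius of convergence at 0: 4/9.
At 4/9: a pole of order 2; residue -77/18.


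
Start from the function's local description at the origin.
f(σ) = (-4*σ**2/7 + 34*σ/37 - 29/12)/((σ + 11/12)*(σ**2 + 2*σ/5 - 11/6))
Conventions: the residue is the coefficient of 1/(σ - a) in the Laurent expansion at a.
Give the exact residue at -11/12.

At the order-1 pole -11/12 set g(σ) = (σ - (-11/12))*f(σ) = (-4*σ**2/7 + 34*σ/37 - 29/12)/(σ**2 + 2*σ/5 - 11/6).
Simple pole: residue = g(a) at a = -11/12, which is 697280/253561.

The residue is 697280/253561.


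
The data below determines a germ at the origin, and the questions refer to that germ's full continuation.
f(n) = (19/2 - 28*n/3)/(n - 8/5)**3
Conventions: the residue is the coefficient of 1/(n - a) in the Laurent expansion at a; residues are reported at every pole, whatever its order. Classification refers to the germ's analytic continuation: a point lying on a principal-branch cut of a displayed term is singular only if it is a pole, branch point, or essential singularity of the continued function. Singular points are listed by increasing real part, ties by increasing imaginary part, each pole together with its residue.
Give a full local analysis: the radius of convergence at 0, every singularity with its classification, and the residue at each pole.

Radius of convergence at 0: 8/5.
At 8/5: a pole of order 3; residue 0.

Denominator factor (n - 8/5)^3: pole of order 3 at 8/5, modulus 8/5.
The radius of convergence is the smallest modulus among the singular points: 8/5.
At the order-3 pole 8/5 set g(n) = (n - (8/5))^3*f(n) = 19/2 - 28*n/3.
Order-3 pole: residue = g''(a)/2; g''(8/5) = 0, so the residue is 0.


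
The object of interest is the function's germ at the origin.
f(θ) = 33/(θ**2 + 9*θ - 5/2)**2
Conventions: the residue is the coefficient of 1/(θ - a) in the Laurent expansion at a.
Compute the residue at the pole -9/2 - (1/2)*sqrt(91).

The factor θ**2 + 9*θ - 5/2 splits as (θ - a)(θ - a') with a = -9/2 - (1/2)*sqrt(91), a' = -9/2 + (1/2)*sqrt(91). At the order-2 pole a set g(θ) = (θ - a)^2*f(θ) = [33] / (θ - a')^2.
Order-2 pole: residue = g'(a); g'(-9/2 - (1/2)*sqrt(91)) = (66/8281)*sqrt(91), so the residue is (66/8281)*sqrt(91).

The residue is (66/8281)*sqrt(91).


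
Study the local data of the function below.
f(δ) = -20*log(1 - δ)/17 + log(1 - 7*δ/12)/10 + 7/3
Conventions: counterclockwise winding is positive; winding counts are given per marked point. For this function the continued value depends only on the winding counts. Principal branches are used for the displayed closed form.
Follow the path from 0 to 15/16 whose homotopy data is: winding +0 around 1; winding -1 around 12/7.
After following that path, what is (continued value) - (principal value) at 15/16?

The rational part is single-valued and drops out of the difference; each branch term changes only by its own monodromy.
(1/10)*log(1 - δ/(12/7)): each positive loop around 12/7 adds 2*pi*i to the log, so winding -1 contributes (1/10)*(-1)*2*pi*i = -(1/5)*pi*i.
(-20/17)*log(1 - δ/(1)): winding 0 around 1, so this term returns to its principal value, contribution 0.
Summing the contributions at δ = 15/16 gives -(1/5)*pi*i.

Continued minus principal equals -(1/5)*pi*i.


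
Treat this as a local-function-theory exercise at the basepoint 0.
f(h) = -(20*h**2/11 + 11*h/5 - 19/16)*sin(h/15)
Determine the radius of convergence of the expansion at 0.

The factor -sin(h/15) is entire and contributes no finite singular point.
The polynomial part has no poles.
No finite singular points: the Taylor series at 0 converges everywhere.

The radius of convergence is infinite.


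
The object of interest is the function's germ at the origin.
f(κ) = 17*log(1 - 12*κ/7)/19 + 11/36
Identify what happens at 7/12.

The term (17/19)*log(1 - κ/(7/12)) has argument 1 - 7/12/(7/12) = 0 at 7/12: a logarithmic (infinitely-sheeted) branch point; the remaining terms are analytic or single-valued there.

The point is a logarithmic branch point.


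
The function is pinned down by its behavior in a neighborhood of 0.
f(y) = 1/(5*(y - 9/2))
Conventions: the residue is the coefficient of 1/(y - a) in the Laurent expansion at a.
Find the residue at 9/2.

At the order-1 pole 9/2 set g(y) = (y - (9/2))*f(y) = 1/5.
Simple pole: residue = g(a) at a = 9/2, which is 1/5.

The residue is 1/5.


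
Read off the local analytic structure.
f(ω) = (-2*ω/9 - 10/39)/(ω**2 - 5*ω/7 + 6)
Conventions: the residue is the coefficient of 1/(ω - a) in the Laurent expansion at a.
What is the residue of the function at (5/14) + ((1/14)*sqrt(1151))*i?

The residue is (-1/9) + ((275/134667)*sqrt(1151))*i.

The factor ω**2 - 5*ω/7 + 6 splits as (ω - a)(ω - a') with a = (5/14) + ((1/14)*sqrt(1151))*i, a' = (5/14) - ((1/14)*sqrt(1151))*i. At the order-1 pole a set g(ω) = (ω - a)*f(ω) = [-2*ω/9 - 10/39] / (ω - a').
Simple pole: residue = g(a) at a = (5/14) + ((1/14)*sqrt(1151))*i, which is (-1/9) + ((275/134667)*sqrt(1151))*i.


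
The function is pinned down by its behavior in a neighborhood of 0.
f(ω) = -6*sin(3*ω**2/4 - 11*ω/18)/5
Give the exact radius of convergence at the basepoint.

The factor -sin(3*ω**2/4 - 11*ω/18) is entire and contributes no finite singular point.
The polynomial part has no poles.
No finite singular points: the Taylor series at 0 converges everywhere.

The radius of convergence is infinite.


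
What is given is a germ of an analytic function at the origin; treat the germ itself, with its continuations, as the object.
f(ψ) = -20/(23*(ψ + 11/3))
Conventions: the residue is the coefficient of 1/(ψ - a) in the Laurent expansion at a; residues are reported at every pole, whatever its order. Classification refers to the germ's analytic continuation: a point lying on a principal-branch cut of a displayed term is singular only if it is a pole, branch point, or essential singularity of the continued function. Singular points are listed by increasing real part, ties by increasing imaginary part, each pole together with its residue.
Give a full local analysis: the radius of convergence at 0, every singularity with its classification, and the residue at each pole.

Radius of convergence at 0: 11/3.
At -11/3: a pole of order 1; residue -20/23.

Denominator factor (ψ + 11/3): pole of order 1 at -11/3, modulus 11/3.
The radius of convergence is the smallest modulus among the singular points: 11/3.
At the order-1 pole -11/3 set g(ψ) = (ψ - (-11/3))*f(ψ) = -20/23.
Simple pole: residue = g(a) at a = -11/3, which is -20/23.


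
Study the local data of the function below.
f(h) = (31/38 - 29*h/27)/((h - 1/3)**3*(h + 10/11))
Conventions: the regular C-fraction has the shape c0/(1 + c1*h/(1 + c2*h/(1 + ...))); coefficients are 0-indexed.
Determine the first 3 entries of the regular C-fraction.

Taylor coefficients (expand at 0): a_0 = -9207/380, a_1 = -606133/3800, a_2 = -32140537/38000.
c0 = a_0 = -9207/380. Peel one level at a time: if S = 1 + c*h/S' with S'(0) = 1, then c is the h-coefficient of S and S' = c*h/(S - 1).
S_1 = c0/f = 1 + (-55103/8370)*h + (59073793/7005690)*h^2 + ...; c1 = -55103/8370.
S_2 = c1*h/(S_1 - 1) = 1 + (59073793/46121211)*h + ...; c2 = 59073793/46121211.

The regular C-fraction coefficients are [-9207/380, -55103/8370, 59073793/46121211].


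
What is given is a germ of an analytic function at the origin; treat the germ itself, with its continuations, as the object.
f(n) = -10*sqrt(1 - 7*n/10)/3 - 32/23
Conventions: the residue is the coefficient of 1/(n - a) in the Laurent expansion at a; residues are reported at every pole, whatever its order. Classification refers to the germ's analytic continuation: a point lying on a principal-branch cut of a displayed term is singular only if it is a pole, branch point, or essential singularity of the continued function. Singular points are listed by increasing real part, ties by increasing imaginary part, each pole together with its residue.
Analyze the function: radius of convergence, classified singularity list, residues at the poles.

Radius of convergence at 0: 10/7.
At 10/7: an algebraic (square-root) branch point.

Branch term (-10/3)*sqrt(1 - n/(10/7)): its argument vanishes at n = 10/7, a square-root branch point, modulus 10/7.
The radius of convergence is the smallest modulus among the singular points: 10/7.


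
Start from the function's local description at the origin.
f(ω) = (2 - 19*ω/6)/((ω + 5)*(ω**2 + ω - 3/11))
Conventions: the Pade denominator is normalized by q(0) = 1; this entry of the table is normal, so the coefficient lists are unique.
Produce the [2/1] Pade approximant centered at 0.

The Pade approximant has numerator coefficients [-22/15, 156365/44262, -615769/147540]; denominator coefficients [1, -316621/73770].

Taylor coefficients needed (expand at 0): a_0 = -22/15, a_1 = -1243/450, a_2 = -54098/3375, a_3 = -3482831/50625.
Write the denominator as Q(ω) = 1 + q1*ω. Requiring Q*f - P = O(ω^4) with deg P <= 2 kills the coefficients of ω^3..ω^3 in Q*f:
  ω^3: a_3 + q1*a_2 = 0, i.e. -3482831/50625 + (-54098/3375)*q1 = 0.
Solving this linear system: q1 = -316621/73770.
The numerator is Q*f truncated at degree 2: P0 = a_0 = -22/15; P1 = a_1 + q1*a_0 = 156365/44262; P2 = a_2 + q1*a_1 = -615769/147540.


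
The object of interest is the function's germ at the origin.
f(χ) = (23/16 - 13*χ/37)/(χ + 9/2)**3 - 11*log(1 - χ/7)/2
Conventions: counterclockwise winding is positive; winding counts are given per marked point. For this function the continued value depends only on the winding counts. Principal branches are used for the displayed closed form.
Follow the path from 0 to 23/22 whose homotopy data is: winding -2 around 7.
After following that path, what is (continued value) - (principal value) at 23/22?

The rational part is single-valued and drops out of the difference; each branch term changes only by its own monodromy.
(-11/2)*log(1 - χ/(7)): each positive loop around 7 adds 2*pi*i to the log, so winding -2 contributes (-11/2)*(-2)*2*pi*i = (22)*pi*i.
Summing the contributions at χ = 23/22 gives (22)*pi*i.

Continued minus principal equals (22)*pi*i.


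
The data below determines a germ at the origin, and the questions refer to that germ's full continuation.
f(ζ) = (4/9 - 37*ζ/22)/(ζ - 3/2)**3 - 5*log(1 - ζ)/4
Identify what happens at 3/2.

The denominator factor ζ - 3/2 vanishes at 3/2 and appears to the power 3; the numerator there equals -823/396, nonzero, and no other factor vanishes.
The branch terms are analytic at this point.
Hence a pole whose order is the multiplicity, 3.

The point is a pole of order 3.


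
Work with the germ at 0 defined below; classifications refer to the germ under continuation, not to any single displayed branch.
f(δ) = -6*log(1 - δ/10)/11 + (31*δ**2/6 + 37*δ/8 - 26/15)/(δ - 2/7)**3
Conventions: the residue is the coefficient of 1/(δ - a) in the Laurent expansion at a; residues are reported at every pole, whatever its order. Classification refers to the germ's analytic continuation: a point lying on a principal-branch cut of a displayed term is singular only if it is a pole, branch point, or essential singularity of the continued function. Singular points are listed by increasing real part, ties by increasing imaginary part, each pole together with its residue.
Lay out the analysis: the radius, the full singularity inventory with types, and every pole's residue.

Denominator factor (δ - 2/7)^3: pole of order 3 at 2/7, modulus 2/7.
Branch term (-6/11)*log(1 - δ/(10)): its argument vanishes at δ = 10, a logarithmic branch point, modulus 10.
The radius of convergence is the smallest modulus among the singular points: 2/7.
The branch term is analytic at 2/7 and contributes nothing to the residue; only the rational part matters.
At the order-3 pole 2/7 set g(δ) = (δ - (2/7))^3*(rational part) = 31*δ**2/6 + 37*δ/8 - 26/15.
Order-3 pole: residue = g''(a)/2; g''(2/7) = 31/3, so the residue is 31/6.
List the singular points by increasing real part (a conjugate pair: the negative imaginary part first).

Radius of convergence at 0: 2/7.
At 2/7: a pole of order 3; residue 31/6.
At 10: a logarithmic branch point.


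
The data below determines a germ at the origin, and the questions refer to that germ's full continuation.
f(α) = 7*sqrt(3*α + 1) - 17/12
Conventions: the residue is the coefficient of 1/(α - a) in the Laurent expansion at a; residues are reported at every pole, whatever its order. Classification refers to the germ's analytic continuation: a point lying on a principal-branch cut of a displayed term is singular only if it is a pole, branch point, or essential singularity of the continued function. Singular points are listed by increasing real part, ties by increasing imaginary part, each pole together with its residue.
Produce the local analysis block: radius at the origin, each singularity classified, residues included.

Branch term (7)*sqrt(1 - α/(-1/3)): its argument vanishes at α = -1/3, a square-root branch point, modulus 1/3.
The radius of convergence is the smallest modulus among the singular points: 1/3.

Radius of convergence at 0: 1/3.
At -1/3: an algebraic (square-root) branch point.


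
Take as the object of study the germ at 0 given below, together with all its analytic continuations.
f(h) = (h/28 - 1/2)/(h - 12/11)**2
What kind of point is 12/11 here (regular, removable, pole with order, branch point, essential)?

The point is a pole of order 2.

The denominator factor h - 12/11 vanishes at 12/11 and appears to the power 2; the numerator there equals -71/154, nonzero, and no other factor vanishes.
Hence a pole whose order is the multiplicity, 2.
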